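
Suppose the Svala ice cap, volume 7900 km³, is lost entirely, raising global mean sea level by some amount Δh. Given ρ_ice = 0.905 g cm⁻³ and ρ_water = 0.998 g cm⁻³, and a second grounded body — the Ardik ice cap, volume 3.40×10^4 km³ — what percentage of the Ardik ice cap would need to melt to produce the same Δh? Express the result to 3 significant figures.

Equal sea-level rise means equal mass of meltwater, i.e. equal mass of ice lost.
Ice mass of Svala: 7.150×10^15 kg; ice mass of Ardik: 3.077×10^16 kg.
Fraction required = 7.150×10^15 / 3.077×10^16 = 0.232 → 23.2 %.

≈ 23.2 %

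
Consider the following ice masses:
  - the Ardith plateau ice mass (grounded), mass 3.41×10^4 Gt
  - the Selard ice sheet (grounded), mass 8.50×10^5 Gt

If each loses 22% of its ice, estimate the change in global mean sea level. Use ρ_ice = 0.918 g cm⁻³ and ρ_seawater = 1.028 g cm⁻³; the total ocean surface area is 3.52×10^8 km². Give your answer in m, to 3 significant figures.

Ardith: 0.22 × 3.41×10^4 Gt = 7.502×10^15 kg; dividing by ρ_w = 1.028 g cm⁻³ = 1028 kg m⁻³ gives 7.298×10^12 m³ of water.
Selard: 0.22 × 8.50×10^5 Gt = 1.870×10^17 kg; dividing by ρ_w = 1028 kg m⁻³ gives 1.819×10^14 m³ of water.
Total added water ≈ 1.892×10^14 m³ over 3.52×10^14 m² → Δh = 0.538 m.

≈ 0.538 m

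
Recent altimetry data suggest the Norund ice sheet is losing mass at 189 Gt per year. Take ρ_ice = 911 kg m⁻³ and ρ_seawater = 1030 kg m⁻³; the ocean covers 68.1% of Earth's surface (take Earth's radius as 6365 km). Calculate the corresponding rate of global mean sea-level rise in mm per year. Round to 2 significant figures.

ρ_w = 1030 kg m⁻³. Annual water volume added = 189 Gt / ρ_w = 1.890×10^14 kg / 1030 kg m⁻³ = 1.835×10^11 m³.
Δh per year = 1.835×10^11 / 3.47×10^14 = 5.29×10^-4 m = 0.53 mm.

≈ 0.53 mm/yr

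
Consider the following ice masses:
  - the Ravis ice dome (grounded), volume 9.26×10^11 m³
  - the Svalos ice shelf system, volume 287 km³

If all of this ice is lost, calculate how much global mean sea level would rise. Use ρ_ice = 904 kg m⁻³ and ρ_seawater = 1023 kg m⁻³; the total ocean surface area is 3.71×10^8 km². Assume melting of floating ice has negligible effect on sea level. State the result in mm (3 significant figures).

Ravis: 9.26×10^11 m³ × (904/1023) = 8.183×10^11 m³ of water.
The Svalos ice shelf system is floating and already displaces its own weight of water, so its melt adds essentially nothing to sea level.
Total added water ≈ 8.183×10^11 m³ over 3.71×10^14 m² → Δh = 2.21×10^-3 m = 2.21 mm.

≈ 2.21 mm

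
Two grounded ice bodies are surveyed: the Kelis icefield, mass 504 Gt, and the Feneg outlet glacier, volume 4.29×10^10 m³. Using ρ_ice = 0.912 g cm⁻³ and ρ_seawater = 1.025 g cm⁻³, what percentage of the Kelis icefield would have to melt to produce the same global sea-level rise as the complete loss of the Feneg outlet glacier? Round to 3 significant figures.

Equal sea-level rise means equal mass of meltwater, i.e. equal mass of ice lost.
Ice mass of Feneg: 3.912×10^13 kg; ice mass of Kelis: 5.040×10^14 kg.
Fraction required = 3.912×10^13 / 5.040×10^14 = 0.0776 → 7.76 %.

≈ 7.76 %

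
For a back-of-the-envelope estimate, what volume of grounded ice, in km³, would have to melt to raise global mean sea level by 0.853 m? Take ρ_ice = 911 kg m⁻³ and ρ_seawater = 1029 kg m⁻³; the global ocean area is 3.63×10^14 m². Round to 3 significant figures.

Required water volume = Δh × A = 0.853 m × 3.63×10^14 m² = 3.096×10^14 m³ = 3.096×10^5 km³.
Ice volume = water volume × ρ_w/ρ_ice = 3.096×10^5 × 1029/911 = 3.50×10^5 km³.

≈ 3.50×10^5 km³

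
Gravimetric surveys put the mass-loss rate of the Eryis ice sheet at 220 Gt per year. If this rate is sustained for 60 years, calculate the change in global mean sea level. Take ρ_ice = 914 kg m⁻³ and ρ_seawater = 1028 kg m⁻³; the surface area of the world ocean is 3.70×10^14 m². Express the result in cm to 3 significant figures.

≈ 3.47 cm

Total mass lost = 220 Gt/yr × 60 yr = 1.320×10^4 Gt = 1.320×10^16 kg.
ρ_w = 1028 kg m⁻³, so water volume = 1.320×10^16 / 1028 = 1.284×10^13 m³.
Δh = 1.284×10^13 / 3.70×10^14 = 0.0347 m = 3.47 cm.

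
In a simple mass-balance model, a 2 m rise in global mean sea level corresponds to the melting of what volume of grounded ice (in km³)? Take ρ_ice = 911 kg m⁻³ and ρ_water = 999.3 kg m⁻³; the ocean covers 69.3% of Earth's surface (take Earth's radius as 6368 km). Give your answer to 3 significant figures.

≈ 7.75×10^5 km³

Required water volume = Δh × A = 2 m × 3.53×10^14 m² = 7.063×10^14 m³ = 7.063×10^5 km³.
Ice volume = water volume × ρ_w/ρ_ice = 7.063×10^5 × 999.3/911 = 7.75×10^5 km³.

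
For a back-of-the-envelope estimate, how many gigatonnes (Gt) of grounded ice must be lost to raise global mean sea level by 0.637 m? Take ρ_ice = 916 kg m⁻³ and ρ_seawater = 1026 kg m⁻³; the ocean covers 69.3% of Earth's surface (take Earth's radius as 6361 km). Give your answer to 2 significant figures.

≈ 2.3×10^5 Gt

Required water volume = Δh × A = 0.637 m × 3.52×10^14 m² = 2.245×10^14 m³.
ρ_w = 1026 kg m⁻³, so the mass of water = 2.245×10^14 m³ × 1026 kg m⁻³ = 2.303×10^17 kg = 2.3×10^5 Gt (and the same mass of ice, by conservation).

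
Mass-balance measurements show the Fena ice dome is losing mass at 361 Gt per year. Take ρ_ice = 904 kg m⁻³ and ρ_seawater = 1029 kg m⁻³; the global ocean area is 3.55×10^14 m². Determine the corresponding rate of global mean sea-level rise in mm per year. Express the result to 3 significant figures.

ρ_w = 1029 kg m⁻³. Annual water volume added = 361 Gt / ρ_w = 3.610×10^14 kg / 1029 kg m⁻³ = 3.508×10^11 m³.
Δh per year = 3.508×10^11 / 3.55×10^14 = 9.88×10^-4 m = 0.988 mm.

≈ 0.988 mm/yr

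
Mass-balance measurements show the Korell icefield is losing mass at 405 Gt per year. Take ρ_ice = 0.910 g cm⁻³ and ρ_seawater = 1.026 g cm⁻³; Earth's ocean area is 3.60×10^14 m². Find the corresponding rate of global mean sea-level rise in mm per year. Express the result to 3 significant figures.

≈ 1.10 mm/yr

ρ_w = 1.026 g cm⁻³ = 1026 kg m⁻³. Annual water volume added = 405 Gt / ρ_w = 4.050×10^14 kg / 1026 kg m⁻³ = 3.947×10^11 m³.
Δh per year = 3.947×10^11 / 3.60×10^14 = 1.10×10^-3 m = 1.10 mm.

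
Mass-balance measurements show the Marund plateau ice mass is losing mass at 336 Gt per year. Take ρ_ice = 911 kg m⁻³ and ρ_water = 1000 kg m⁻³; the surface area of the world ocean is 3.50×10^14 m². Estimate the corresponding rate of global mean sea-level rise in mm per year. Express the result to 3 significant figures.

ρ_w = 1000 kg m⁻³. Annual water volume added = 336 Gt / ρ_w = 3.360×10^14 kg / 1000 kg m⁻³ = 3.360×10^11 m³.
Δh per year = 3.360×10^11 / 3.50×10^14 = 9.60×10^-4 m = 0.960 mm.

≈ 0.960 mm/yr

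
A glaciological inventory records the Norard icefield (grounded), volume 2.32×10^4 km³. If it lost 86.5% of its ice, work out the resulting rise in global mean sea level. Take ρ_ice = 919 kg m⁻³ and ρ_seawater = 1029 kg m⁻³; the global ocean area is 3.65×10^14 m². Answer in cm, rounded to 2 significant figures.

≈ 4.9 cm

Norard: 0.865 × 2.32×10^4 km³ × (919/1029) = 1.792×10^4 km³ of water.
Spread over 3.65×10^14 m² of ocean, Δh = 1.792×10^13 / 3.65×10^14 = 0.0491 m = 4.9 cm.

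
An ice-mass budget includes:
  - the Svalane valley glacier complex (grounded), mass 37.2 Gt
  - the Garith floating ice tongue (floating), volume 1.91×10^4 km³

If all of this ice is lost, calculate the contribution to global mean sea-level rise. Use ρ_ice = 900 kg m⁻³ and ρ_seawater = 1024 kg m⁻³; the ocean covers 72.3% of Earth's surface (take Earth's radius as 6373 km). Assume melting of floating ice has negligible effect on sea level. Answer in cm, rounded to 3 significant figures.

≈ 9.84×10^-3 cm

Svalane: 37.2 Gt = 3.720×10^13 kg; dividing by ρ_w = 1024 kg m⁻³ gives 3.633×10^10 m³ of water.
The Garith floating ice tongue is floating and already displaces its own weight of water, so its melt adds essentially nothing to sea level.
Total added water ≈ 3.633×10^10 m³ over 3.69×10^14 m² → Δh = 9.84×10^-5 m = 9.84×10^-3 cm.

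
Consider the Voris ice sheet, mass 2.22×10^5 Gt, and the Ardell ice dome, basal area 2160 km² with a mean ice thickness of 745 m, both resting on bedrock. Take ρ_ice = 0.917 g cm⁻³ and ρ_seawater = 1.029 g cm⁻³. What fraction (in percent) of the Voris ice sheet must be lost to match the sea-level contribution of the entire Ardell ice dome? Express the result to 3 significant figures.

≈ 0.665 %

Equal sea-level rise means equal mass of meltwater, i.e. equal mass of ice lost.
Ice mass of Ardell: 1.476×10^15 kg; ice mass of Voris: 2.220×10^17 kg.
Fraction required = 1.476×10^15 / 2.220×10^17 = 6.65×10^-3 → 0.665 %.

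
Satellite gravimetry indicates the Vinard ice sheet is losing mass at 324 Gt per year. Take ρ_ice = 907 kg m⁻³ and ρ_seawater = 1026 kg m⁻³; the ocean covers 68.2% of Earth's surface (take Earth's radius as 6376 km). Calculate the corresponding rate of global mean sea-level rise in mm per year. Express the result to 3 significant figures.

ρ_w = 1026 kg m⁻³. Annual water volume added = 324 Gt / ρ_w = 3.240×10^14 kg / 1026 kg m⁻³ = 3.158×10^11 m³.
Δh per year = 3.158×10^11 / 3.48×10^14 = 9.06×10^-4 m = 0.906 mm.

≈ 0.906 mm/yr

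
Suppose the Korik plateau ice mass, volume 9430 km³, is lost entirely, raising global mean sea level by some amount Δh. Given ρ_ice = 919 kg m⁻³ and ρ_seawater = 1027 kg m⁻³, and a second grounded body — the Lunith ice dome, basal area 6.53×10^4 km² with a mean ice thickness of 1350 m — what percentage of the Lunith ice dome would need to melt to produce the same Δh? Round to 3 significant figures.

Equal sea-level rise means equal mass of meltwater, i.e. equal mass of ice lost.
Ice mass of Korik: 8.666×10^15 kg; ice mass of Lunith: 8.101×10^16 kg.
Fraction required = 8.666×10^15 / 8.101×10^16 = 0.107 → 10.7 %.

≈ 10.7 %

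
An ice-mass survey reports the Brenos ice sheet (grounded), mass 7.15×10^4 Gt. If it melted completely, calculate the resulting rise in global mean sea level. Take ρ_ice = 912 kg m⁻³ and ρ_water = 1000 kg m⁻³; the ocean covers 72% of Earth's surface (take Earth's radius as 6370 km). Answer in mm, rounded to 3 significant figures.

≈ 195 mm

Brenos: 7.15×10^4 Gt = 7.150×10^16 kg; dividing by ρ_w = 1000 kg m⁻³ gives 7.150×10^13 m³ of water.
Spread over 3.67×10^14 m² of ocean, Δh = 7.150×10^13 / 3.67×10^14 = 0.195 m = 195 mm.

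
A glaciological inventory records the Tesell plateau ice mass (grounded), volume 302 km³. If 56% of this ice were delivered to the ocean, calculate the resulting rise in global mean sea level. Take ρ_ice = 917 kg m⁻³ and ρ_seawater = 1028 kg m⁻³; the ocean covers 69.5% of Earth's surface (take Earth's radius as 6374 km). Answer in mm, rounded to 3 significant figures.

≈ 0.425 mm

Tesell: 0.56 × 302 km³ × (917/1028) = 150.9 km³ of water.
Spread over 3.55×10^14 m² of ocean, Δh = 1.509×10^11 / 3.55×10^14 = 4.25×10^-4 m = 0.425 mm.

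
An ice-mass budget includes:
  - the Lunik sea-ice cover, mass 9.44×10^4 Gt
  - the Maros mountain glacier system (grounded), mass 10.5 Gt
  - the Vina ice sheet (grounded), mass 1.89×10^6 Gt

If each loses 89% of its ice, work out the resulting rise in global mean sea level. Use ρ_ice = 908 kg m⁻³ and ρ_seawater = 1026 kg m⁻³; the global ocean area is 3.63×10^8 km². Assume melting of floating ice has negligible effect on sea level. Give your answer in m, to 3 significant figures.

≈ 4.52 m

The Lunik sea-ice cover is floating and already displaces its own weight of water, so its melt adds essentially nothing to sea level.
Maros: 0.89 × 10.5 Gt = 9.345×10^12 kg; dividing by ρ_w = 1026 kg m⁻³ gives 9.108×10^9 m³ of water.
Vina: 0.89 × 1.89×10^6 Gt = 1.682×10^18 kg; dividing by ρ_w = 1026 kg m⁻³ gives 1.639×10^15 m³ of water.
Total added water ≈ 1.639×10^15 m³ over 3.63×10^14 m² → Δh = 4.52 m.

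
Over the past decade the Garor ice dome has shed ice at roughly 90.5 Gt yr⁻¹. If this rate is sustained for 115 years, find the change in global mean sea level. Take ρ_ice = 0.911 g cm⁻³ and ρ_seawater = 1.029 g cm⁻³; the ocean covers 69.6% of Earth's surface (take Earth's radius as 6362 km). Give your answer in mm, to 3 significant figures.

≈ 28.6 mm

Total mass lost = 90.5 Gt/yr × 115 yr = 1.041×10^4 Gt = 1.041×10^16 kg.
ρ_w = 1.029 g cm⁻³ = 1029 kg m⁻³, so water volume = 1.041×10^16 / 1029 = 1.011×10^13 m³.
Δh = 1.011×10^13 / 3.54×10^14 = 0.0286 m = 28.6 mm.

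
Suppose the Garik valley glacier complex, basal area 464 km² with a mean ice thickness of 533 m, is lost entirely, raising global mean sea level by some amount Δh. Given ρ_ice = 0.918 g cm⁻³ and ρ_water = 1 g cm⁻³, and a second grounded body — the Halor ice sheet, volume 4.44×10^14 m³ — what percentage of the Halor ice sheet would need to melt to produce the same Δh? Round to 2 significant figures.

≈ 0.056 %

Equal sea-level rise means equal mass of meltwater, i.e. equal mass of ice lost.
Ice mass of Garik: 2.270×10^14 kg; ice mass of Halor: 4.076×10^17 kg.
Fraction required = 2.270×10^14 / 4.076×10^17 = 5.57×10^-4 → 0.056 %.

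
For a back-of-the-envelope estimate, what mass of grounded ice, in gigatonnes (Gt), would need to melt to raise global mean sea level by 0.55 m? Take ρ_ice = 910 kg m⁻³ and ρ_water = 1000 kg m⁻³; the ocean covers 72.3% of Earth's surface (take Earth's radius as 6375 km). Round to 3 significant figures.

≈ 2.03×10^5 Gt

Required water volume = Δh × A = 0.55 m × 3.69×10^14 m² = 2.031×10^14 m³.
ρ_w = 1000 kg m⁻³, so the mass of water = 2.031×10^14 m³ × 1000 kg m⁻³ = 2.031×10^17 kg = 2.03×10^5 Gt (and the same mass of ice, by conservation).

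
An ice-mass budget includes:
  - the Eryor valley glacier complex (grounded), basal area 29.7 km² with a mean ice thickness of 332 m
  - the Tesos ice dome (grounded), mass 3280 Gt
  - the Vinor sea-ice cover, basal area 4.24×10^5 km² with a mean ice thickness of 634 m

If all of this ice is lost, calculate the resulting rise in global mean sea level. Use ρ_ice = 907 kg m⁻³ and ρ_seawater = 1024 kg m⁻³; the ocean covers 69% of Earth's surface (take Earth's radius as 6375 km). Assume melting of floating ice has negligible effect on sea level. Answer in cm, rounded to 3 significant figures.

Eryor: ice volume = 29.7 km² × 332 m = 9.860 km³; 9.860 × (907/1024) = 8.734 km³ of water.
Tesos: 3280 Gt = 3.280×10^15 kg; dividing by ρ_w = 1024 kg m⁻³ gives 3.203×10^12 m³ of water.
The Vinor sea-ice cover is floating and already displaces its own weight of water, so its melt adds essentially nothing to sea level.
Total added water ≈ 3.212×10^12 m³ over 3.52×10^14 m² → Δh = 9.11×10^-3 m = 0.911 cm.

≈ 0.911 cm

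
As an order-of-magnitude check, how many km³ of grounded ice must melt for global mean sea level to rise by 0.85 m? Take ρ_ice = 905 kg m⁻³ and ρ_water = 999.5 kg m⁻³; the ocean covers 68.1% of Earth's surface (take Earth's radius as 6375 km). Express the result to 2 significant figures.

≈ 3.3×10^5 km³

Required water volume = Δh × A = 0.85 m × 3.48×10^14 m² = 2.956×10^14 m³ = 2.956×10^5 km³.
Ice volume = water volume × ρ_w/ρ_ice = 2.956×10^5 × 999.5/905 = 3.3×10^5 km³.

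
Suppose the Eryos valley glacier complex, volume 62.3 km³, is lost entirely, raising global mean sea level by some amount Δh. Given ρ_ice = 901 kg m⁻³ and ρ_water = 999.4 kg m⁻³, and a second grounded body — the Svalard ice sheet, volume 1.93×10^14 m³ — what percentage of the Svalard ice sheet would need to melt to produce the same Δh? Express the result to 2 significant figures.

Equal sea-level rise means equal mass of meltwater, i.e. equal mass of ice lost.
Ice mass of Eryos: 5.613×10^13 kg; ice mass of Svalard: 1.739×10^17 kg.
Fraction required = 5.613×10^13 / 1.739×10^17 = 3.23×10^-4 → 0.032 %.

≈ 0.032 %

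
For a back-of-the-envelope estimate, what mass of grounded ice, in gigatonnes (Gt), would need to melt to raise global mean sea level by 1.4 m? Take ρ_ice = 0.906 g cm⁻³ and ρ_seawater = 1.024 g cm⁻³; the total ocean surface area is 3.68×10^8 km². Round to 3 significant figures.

Required water volume = Δh × A = 1.4 m × 3.68×10^14 m² = 5.152×10^14 m³.
ρ_w = 1.024 g cm⁻³ = 1024 kg m⁻³, so the mass of water = 5.152×10^14 m³ × 1024 kg m⁻³ = 5.276×10^17 kg = 5.28×10^5 Gt (and the same mass of ice, by conservation).

≈ 5.28×10^5 Gt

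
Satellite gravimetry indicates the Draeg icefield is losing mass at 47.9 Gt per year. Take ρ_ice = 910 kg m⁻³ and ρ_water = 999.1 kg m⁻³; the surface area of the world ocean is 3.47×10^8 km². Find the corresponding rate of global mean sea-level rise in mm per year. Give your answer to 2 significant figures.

≈ 0.14 mm/yr

ρ_w = 999.1 kg m⁻³. Annual water volume added = 47.9 Gt / ρ_w = 4.790×10^13 kg / 999.1 kg m⁻³ = 4.794×10^10 m³.
Δh per year = 4.794×10^10 / 3.47×10^14 = 1.38×10^-4 m = 0.14 mm.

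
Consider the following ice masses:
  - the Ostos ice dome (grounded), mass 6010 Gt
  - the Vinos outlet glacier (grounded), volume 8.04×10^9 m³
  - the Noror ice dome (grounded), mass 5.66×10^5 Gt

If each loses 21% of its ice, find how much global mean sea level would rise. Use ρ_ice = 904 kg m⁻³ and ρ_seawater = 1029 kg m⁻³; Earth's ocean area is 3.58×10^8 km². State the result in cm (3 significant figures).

≈ 32.6 cm

Ostos: 0.21 × 6010 Gt = 1.262×10^15 kg; dividing by ρ_w = 1029 kg m⁻³ gives 1.227×10^12 m³ of water.
Vinos: 0.21 × 8.04×10^9 m³ × (904/1029) = 1.483×10^9 m³ of water.
Noror: 0.21 × 5.66×10^5 Gt = 1.189×10^17 kg; dividing by ρ_w = 1029 kg m⁻³ gives 1.155×10^14 m³ of water.
Total added water ≈ 1.167×10^14 m³ over 3.58×10^14 m² → Δh = 0.326 m = 32.6 cm.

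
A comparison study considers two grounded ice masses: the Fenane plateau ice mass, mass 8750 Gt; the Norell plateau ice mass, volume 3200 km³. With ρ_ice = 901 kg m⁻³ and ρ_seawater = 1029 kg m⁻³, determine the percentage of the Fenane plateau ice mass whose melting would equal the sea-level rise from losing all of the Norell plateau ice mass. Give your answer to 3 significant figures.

Equal sea-level rise means equal mass of meltwater, i.e. equal mass of ice lost.
Ice mass of Norell: 2.883×10^15 kg; ice mass of Fenane: 8.750×10^15 kg.
Fraction required = 2.883×10^15 / 8.750×10^15 = 0.330 → 33.0 %.

≈ 33.0 %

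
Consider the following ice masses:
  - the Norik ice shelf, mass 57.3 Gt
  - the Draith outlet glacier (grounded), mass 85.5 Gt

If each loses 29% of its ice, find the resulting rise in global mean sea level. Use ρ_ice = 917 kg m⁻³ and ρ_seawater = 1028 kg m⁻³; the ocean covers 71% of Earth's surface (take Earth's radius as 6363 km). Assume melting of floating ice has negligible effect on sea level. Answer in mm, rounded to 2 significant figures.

The Norik ice shelf is floating and already displaces its own weight of water, so its melt adds essentially nothing to sea level.
Draith: 0.29 × 85.5 Gt = 2.480×10^13 kg; dividing by ρ_w = 1028 kg m⁻³ gives 2.412×10^10 m³ of water.
Total added water ≈ 2.412×10^10 m³ over 3.61×10^14 m² → Δh = 6.68×10^-5 m = 0.067 mm.

≈ 0.067 mm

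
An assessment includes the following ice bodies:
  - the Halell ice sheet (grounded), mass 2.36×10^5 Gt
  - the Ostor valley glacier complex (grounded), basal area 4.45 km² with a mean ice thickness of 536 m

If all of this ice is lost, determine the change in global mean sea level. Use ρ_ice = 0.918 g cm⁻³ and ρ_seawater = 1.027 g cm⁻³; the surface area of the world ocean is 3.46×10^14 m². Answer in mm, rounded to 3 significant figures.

≈ 664 mm

Halell: 2.36×10^5 Gt = 2.360×10^17 kg; dividing by ρ_w = 1.027 g cm⁻³ = 1027 kg m⁻³ gives 2.298×10^14 m³ of water.
Ostor: ice volume = 4.45 km² × 536 m = 2.385 km³; 2.385 × (918/1027) = 2.132 km³ of water.
Total added water ≈ 2.298×10^14 m³ over 3.46×10^14 m² → Δh = 0.664 m = 664 mm.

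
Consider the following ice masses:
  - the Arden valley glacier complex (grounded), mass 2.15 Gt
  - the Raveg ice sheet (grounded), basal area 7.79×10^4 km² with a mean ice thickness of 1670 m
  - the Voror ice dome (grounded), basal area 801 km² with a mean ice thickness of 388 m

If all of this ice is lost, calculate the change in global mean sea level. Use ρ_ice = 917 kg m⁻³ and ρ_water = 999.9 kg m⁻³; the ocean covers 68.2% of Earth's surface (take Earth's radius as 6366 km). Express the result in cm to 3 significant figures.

≈ 34.4 cm

Arden: 2.15 Gt = 2.150×10^12 kg; dividing by ρ_w = 999.9 kg m⁻³ gives 2.150×10^9 m³ of water.
Raveg: ice volume = 7.79×10^4 km² × 1670 m = 1.301×10^5 km³; 1.301×10^5 × (917/999.9) = 1.193×10^5 km³ of water.
Voror: ice volume = 801 km² × 388 m = 310.8 km³; 310.8 × (917/999.9) = 285.0 km³ of water.
Total added water ≈ 1.196×10^14 m³ over 3.47×10^14 m² → Δh = 0.344 m = 34.4 cm.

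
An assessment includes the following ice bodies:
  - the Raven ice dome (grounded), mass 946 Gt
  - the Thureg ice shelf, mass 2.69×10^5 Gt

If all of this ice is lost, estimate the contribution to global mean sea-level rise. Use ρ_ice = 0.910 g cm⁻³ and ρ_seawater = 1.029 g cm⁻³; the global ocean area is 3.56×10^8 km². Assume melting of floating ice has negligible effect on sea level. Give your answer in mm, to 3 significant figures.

≈ 2.58 mm

Raven: 946 Gt = 9.460×10^14 kg; dividing by ρ_w = 1.029 g cm⁻³ = 1029 kg m⁻³ gives 9.193×10^11 m³ of water.
The Thureg ice shelf is floating and already displaces its own weight of water, so its melt adds essentially nothing to sea level.
Total added water ≈ 9.193×10^11 m³ over 3.56×10^14 m² → Δh = 2.58×10^-3 m = 2.58 mm.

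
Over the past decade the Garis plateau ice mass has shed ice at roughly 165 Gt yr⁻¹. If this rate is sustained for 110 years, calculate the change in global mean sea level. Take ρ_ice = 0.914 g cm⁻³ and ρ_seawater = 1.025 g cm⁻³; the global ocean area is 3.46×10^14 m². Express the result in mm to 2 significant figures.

≈ 51 mm

Total mass lost = 165 Gt/yr × 110 yr = 1.815×10^4 Gt = 1.815×10^16 kg.
ρ_w = 1.025 g cm⁻³ = 1025 kg m⁻³, so water volume = 1.815×10^16 / 1025 = 1.771×10^13 m³.
Δh = 1.771×10^13 / 3.46×10^14 = 0.0512 m = 51 mm.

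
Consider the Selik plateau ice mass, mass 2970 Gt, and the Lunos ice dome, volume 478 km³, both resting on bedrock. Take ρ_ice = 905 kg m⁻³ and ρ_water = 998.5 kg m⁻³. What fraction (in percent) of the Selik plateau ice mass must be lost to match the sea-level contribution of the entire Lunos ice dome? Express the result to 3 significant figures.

Equal sea-level rise means equal mass of meltwater, i.e. equal mass of ice lost.
Ice mass of Lunos: 4.326×10^14 kg; ice mass of Selik: 2.970×10^15 kg.
Fraction required = 4.326×10^14 / 2.970×10^15 = 0.146 → 14.6 %.

≈ 14.6 %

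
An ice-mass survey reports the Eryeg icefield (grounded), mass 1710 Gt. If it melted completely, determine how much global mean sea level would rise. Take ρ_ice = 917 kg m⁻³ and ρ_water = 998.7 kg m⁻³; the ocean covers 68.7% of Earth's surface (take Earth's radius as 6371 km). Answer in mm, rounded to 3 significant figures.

Eryeg: 1710 Gt = 1.710×10^15 kg; dividing by ρ_w = 998.7 kg m⁻³ gives 1.712×10^12 m³ of water.
Spread over 3.50×10^14 m² of ocean, Δh = 1.712×10^12 / 3.50×10^14 = 4.89×10^-3 m = 4.89 mm.

≈ 4.89 mm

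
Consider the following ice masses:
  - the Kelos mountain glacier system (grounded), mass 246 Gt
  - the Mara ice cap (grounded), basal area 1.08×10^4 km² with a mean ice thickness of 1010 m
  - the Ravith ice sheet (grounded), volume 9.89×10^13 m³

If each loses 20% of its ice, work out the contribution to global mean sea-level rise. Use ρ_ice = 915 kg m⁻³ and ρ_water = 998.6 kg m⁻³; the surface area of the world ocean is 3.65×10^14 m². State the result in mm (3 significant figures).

Kelos: 0.2 × 246 Gt = 4.920×10^13 kg; dividing by ρ_w = 998.6 kg m⁻³ gives 4.927×10^10 m³ of water.
Mara: ice volume = 1.08×10^4 km² × 1010 m = 1.091×10^4 km³; 0.2 × 1.091×10^4 × (915/998.6) = 1999 km³ of water.
Ravith: 0.2 × 9.89×10^13 m³ × (915/998.6) = 1.812×10^13 m³ of water.
Total added water ≈ 2.017×10^13 m³ over 3.65×10^14 m² → Δh = 0.0553 m = 55.3 mm.

≈ 55.3 mm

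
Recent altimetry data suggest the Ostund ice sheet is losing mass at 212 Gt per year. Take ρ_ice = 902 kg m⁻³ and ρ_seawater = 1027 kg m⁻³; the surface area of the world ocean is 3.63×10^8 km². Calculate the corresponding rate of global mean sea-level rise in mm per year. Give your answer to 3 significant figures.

ρ_w = 1027 kg m⁻³. Annual water volume added = 212 Gt / ρ_w = 2.120×10^14 kg / 1027 kg m⁻³ = 2.064×10^11 m³.
Δh per year = 2.064×10^11 / 3.63×10^14 = 5.69×10^-4 m = 0.569 mm.

≈ 0.569 mm/yr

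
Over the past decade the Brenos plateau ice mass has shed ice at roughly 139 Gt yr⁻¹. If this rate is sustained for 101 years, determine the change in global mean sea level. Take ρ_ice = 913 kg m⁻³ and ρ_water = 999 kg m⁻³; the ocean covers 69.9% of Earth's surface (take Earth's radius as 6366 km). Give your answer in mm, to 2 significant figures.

≈ 39 mm

Total mass lost = 139 Gt/yr × 101 yr = 1.404×10^4 Gt = 1.404×10^16 kg.
ρ_w = 999 kg m⁻³, so water volume = 1.404×10^16 / 999 = 1.405×10^13 m³.
Δh = 1.405×10^13 / 3.56×10^14 = 0.0395 m = 39 mm.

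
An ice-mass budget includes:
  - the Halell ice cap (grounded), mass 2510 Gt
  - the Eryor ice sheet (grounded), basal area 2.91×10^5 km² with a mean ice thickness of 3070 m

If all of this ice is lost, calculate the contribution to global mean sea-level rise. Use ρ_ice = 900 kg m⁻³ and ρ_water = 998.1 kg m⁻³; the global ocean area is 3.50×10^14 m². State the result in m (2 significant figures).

Halell: 2510 Gt = 2.510×10^15 kg; dividing by ρ_w = 998.1 kg m⁻³ gives 2.515×10^12 m³ of water.
Eryor: ice volume = 2.91×10^5 km² × 3070 m = 8.934×10^5 km³; 8.934×10^5 × (900/998.1) = 8.056×10^5 km³ of water.
Total added water ≈ 8.081×10^14 m³ over 3.50×10^14 m² → Δh = 2.31 m.

≈ 2.3 m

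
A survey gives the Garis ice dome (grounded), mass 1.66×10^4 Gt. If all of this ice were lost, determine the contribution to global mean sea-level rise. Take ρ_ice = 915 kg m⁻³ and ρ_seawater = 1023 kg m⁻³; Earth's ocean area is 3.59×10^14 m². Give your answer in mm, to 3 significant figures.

≈ 45.2 mm

Garis: 1.66×10^4 Gt = 1.660×10^16 kg; dividing by ρ_w = 1023 kg m⁻³ gives 1.623×10^13 m³ of water.
Spread over 3.59×10^14 m² of ocean, Δh = 1.623×10^13 / 3.59×10^14 = 0.0452 m = 45.2 mm.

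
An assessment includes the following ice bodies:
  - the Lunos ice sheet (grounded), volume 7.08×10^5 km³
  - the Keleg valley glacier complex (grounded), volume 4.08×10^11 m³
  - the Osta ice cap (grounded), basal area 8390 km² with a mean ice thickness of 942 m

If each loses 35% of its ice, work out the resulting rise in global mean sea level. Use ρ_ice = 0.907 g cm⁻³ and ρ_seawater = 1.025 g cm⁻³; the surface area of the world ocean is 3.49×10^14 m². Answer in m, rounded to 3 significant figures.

Lunos: 0.35 × 7.08×10^5 km³ × (907/1025) = 2.193×10^5 km³ of water.
Keleg: 0.35 × 4.08×10^11 m³ × (907/1025) = 1.264×10^11 m³ of water.
Osta: ice volume = 8390 km² × 942 m = 7903 km³; 0.35 × 7903 × (907/1025) = 2448 km³ of water.
Total added water ≈ 2.218×10^14 m³ over 3.49×10^14 m² → Δh = 0.636 m.

≈ 0.636 m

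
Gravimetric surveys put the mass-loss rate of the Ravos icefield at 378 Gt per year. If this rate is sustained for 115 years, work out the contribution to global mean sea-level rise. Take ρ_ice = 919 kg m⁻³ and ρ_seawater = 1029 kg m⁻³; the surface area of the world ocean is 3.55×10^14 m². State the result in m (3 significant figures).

≈ 0.119 m

Total mass lost = 378 Gt/yr × 115 yr = 4.347×10^4 Gt = 4.347×10^16 kg.
ρ_w = 1029 kg m⁻³, so water volume = 4.347×10^16 / 1029 = 4.224×10^13 m³.
Δh = 4.224×10^13 / 3.55×10^14 = 0.119 m.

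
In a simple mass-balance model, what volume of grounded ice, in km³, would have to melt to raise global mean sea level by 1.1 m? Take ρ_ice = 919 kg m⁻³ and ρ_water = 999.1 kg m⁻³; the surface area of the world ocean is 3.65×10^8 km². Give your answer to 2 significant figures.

≈ 4.4×10^5 km³

Required water volume = Δh × A = 1.1 m × 3.65×10^14 m² = 4.015×10^14 m³ = 4.015×10^5 km³.
Ice volume = water volume × ρ_w/ρ_ice = 4.015×10^5 × 999.1/919 = 4.4×10^5 km³.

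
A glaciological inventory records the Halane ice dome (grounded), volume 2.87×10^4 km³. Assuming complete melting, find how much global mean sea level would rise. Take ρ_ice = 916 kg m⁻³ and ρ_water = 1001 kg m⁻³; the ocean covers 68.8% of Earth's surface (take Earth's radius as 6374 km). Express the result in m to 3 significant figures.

≈ 0.0748 m

Halane: 2.87×10^4 km³ × (916/1001) = 2.626×10^4 km³ of water.
Spread over 3.51×10^14 m² of ocean, Δh = 2.626×10^13 / 3.51×10^14 = 0.0748 m.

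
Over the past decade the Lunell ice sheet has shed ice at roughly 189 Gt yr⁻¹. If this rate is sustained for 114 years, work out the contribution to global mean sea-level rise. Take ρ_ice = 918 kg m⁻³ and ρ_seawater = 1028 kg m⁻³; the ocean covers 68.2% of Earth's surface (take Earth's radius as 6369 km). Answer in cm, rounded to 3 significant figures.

≈ 6.03 cm

Total mass lost = 189 Gt/yr × 114 yr = 2.155×10^4 Gt = 2.155×10^16 kg.
ρ_w = 1028 kg m⁻³, so water volume = 2.155×10^16 / 1028 = 2.096×10^13 m³.
Δh = 2.096×10^13 / 3.48×10^14 = 0.0603 m = 6.03 cm.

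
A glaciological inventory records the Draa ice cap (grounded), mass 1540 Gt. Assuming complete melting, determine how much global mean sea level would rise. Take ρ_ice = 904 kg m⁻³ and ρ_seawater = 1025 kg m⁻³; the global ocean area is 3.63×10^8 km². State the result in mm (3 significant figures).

≈ 4.14 mm

Draa: 1540 Gt = 1.540×10^15 kg; dividing by ρ_w = 1025 kg m⁻³ gives 1.502×10^12 m³ of water.
Spread over 3.63×10^14 m² of ocean, Δh = 1.502×10^12 / 3.63×10^14 = 4.14×10^-3 m = 4.14 mm.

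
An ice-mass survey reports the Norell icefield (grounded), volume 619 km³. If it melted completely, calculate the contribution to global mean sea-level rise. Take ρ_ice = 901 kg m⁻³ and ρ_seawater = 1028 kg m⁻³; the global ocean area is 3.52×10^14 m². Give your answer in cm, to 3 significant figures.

Norell: 619 km³ × (901/1028) = 542.5 km³ of water.
Spread over 3.52×10^14 m² of ocean, Δh = 5.425×10^11 / 3.52×10^14 = 1.54×10^-3 m = 0.154 cm.

≈ 0.154 cm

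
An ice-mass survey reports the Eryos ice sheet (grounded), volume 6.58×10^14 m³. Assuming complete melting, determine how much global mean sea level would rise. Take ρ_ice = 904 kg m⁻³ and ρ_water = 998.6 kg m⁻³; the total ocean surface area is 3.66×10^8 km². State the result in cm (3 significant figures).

≈ 163 cm

Eryos: 6.58×10^14 m³ × (904/998.6) = 5.957×10^14 m³ of water.
Spread over 3.66×10^14 m² of ocean, Δh = 5.957×10^14 / 3.66×10^14 = 1.63 m = 163 cm.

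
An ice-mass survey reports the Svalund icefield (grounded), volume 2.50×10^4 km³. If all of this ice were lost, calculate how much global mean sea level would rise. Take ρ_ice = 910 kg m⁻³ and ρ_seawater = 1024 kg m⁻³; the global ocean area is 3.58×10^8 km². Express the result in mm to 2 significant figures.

≈ 62 mm

Svalund: 2.50×10^4 km³ × (910/1024) = 2.222×10^4 km³ of water.
Spread over 3.58×10^14 m² of ocean, Δh = 2.222×10^13 / 3.58×10^14 = 0.0621 m = 62 mm.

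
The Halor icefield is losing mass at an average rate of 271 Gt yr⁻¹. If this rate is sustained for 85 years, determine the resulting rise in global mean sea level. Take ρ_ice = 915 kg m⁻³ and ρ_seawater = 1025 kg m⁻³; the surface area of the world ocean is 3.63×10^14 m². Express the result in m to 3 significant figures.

≈ 0.0619 m

Total mass lost = 271 Gt/yr × 85 yr = 2.304×10^4 Gt = 2.304×10^16 kg.
ρ_w = 1025 kg m⁻³, so water volume = 2.304×10^16 / 1025 = 2.247×10^13 m³.
Δh = 2.247×10^13 / 3.63×10^14 = 0.0619 m.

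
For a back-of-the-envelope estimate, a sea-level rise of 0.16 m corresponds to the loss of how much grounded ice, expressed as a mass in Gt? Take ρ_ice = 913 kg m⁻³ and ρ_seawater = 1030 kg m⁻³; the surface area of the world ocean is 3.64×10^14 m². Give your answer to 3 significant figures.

≈ 6.00×10^4 Gt

Required water volume = Δh × A = 0.16 m × 3.64×10^14 m² = 5.824×10^13 m³.
ρ_w = 1030 kg m⁻³, so the mass of water = 5.824×10^13 m³ × 1030 kg m⁻³ = 5.999×10^16 kg = 6.00×10^4 Gt (and the same mass of ice, by conservation).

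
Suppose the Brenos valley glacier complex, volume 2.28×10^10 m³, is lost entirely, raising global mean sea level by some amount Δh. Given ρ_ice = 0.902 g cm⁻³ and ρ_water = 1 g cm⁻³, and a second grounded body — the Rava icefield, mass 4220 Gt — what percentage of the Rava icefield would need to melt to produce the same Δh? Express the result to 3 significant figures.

≈ 0.487 %

Equal sea-level rise means equal mass of meltwater, i.e. equal mass of ice lost.
Ice mass of Brenos: 2.057×10^13 kg; ice mass of Rava: 4.220×10^15 kg.
Fraction required = 2.057×10^13 / 4.220×10^15 = 4.87×10^-3 → 0.487 %.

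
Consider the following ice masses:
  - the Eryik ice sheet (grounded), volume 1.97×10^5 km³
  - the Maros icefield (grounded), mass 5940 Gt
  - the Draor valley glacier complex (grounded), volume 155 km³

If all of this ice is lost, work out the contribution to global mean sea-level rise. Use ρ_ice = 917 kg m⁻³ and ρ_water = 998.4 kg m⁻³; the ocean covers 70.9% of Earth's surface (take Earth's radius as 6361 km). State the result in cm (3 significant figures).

≈ 51.9 cm

Eryik: 1.97×10^5 km³ × (917/998.4) = 1.809×10^5 km³ of water.
Maros: 5940 Gt = 5.940×10^15 kg; dividing by ρ_w = 998.4 kg m⁻³ gives 5.950×10^12 m³ of water.
Draor: 155 km³ × (917/998.4) = 142.4 km³ of water.
Total added water ≈ 1.870×10^14 m³ over 3.61×10^14 m² → Δh = 0.519 m = 51.9 cm.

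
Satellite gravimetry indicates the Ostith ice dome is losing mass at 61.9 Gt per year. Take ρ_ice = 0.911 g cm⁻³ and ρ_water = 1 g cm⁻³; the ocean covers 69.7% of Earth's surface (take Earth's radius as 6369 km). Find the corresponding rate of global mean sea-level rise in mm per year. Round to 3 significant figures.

≈ 0.174 mm/yr

ρ_w = 1 g cm⁻³ = 1000 kg m⁻³. Annual water volume added = 61.9 Gt / ρ_w = 6.190×10^13 kg / 1000 kg m⁻³ = 6.190×10^10 m³.
Δh per year = 6.190×10^10 / 3.55×10^14 = 1.74×10^-4 m = 0.174 mm.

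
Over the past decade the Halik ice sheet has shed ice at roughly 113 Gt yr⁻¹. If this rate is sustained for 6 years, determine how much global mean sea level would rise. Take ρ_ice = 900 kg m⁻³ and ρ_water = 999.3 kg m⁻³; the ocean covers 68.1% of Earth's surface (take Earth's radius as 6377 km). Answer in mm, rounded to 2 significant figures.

≈ 1.9 mm

Total mass lost = 113 Gt/yr × 6 yr = 678.0 Gt = 6.780×10^14 kg.
ρ_w = 999.3 kg m⁻³, so water volume = 6.780×10^14 / 999.3 = 6.785×10^11 m³.
Δh = 6.785×10^11 / 3.48×10^14 = 1.95×10^-3 m = 1.9 mm.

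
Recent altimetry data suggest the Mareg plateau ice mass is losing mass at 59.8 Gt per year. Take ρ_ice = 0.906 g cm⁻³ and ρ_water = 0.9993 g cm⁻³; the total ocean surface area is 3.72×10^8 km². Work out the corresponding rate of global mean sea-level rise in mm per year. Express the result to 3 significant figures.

≈ 0.161 mm/yr

ρ_w = 0.9993 g cm⁻³ = 999.3 kg m⁻³. Annual water volume added = 59.8 Gt / ρ_w = 5.980×10^13 kg / 999.3 kg m⁻³ = 5.984×10^10 m³.
Δh per year = 5.984×10^10 / 3.72×10^14 = 1.61×10^-4 m = 0.161 mm.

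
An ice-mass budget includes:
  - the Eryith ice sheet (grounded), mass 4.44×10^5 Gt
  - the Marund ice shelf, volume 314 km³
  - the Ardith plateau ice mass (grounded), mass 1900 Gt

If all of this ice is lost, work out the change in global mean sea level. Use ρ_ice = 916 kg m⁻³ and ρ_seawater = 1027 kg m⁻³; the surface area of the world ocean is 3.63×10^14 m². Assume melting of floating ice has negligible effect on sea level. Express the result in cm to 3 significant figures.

Eryith: 4.44×10^5 Gt = 4.440×10^17 kg; dividing by ρ_w = 1027 kg m⁻³ gives 4.323×10^14 m³ of water.
The Marund ice shelf is floating and already displaces its own weight of water, so its melt adds essentially nothing to sea level.
Ardith: 1900 Gt = 1.900×10^15 kg; dividing by ρ_w = 1027 kg m⁻³ gives 1.850×10^12 m³ of water.
Total added water ≈ 4.342×10^14 m³ over 3.63×10^14 m² → Δh = 1.20 m = 120 cm.

≈ 120 cm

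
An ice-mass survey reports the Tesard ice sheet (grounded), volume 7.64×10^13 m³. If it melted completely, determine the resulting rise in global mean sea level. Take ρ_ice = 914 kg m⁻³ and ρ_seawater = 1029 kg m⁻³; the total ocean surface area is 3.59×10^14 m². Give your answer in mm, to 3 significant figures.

≈ 189 mm

Tesard: 7.64×10^13 m³ × (914/1029) = 6.786×10^13 m³ of water.
Spread over 3.59×10^14 m² of ocean, Δh = 6.786×10^13 / 3.59×10^14 = 0.189 m = 189 mm.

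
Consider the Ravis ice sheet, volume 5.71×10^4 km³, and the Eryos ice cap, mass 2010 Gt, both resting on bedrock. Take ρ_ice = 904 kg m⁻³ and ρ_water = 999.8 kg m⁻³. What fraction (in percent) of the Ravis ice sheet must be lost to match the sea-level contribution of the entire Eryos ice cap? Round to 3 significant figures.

≈ 3.89 %

Equal sea-level rise means equal mass of meltwater, i.e. equal mass of ice lost.
Ice mass of Eryos: 2.010×10^15 kg; ice mass of Ravis: 5.162×10^16 kg.
Fraction required = 2.010×10^15 / 5.162×10^16 = 0.0389 → 3.89 %.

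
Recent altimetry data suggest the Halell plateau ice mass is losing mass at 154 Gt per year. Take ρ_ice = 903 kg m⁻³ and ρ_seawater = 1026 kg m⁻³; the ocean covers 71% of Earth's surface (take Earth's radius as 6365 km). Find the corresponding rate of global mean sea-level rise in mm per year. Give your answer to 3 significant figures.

≈ 0.415 mm/yr

ρ_w = 1026 kg m⁻³. Annual water volume added = 154 Gt / ρ_w = 1.540×10^14 kg / 1026 kg m⁻³ = 1.501×10^11 m³.
Δh per year = 1.501×10^11 / 3.61×10^14 = 4.15×10^-4 m = 0.415 mm.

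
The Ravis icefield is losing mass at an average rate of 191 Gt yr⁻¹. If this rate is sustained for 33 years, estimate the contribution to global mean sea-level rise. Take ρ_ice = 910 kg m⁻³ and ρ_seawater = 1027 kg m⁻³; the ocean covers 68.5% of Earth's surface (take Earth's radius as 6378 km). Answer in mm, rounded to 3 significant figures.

≈ 17.5 mm

Total mass lost = 191 Gt/yr × 33 yr = 6303 Gt = 6.303×10^15 kg.
ρ_w = 1027 kg m⁻³, so water volume = 6.303×10^15 / 1027 = 6.137×10^12 m³.
Δh = 6.137×10^12 / 3.50×10^14 = 0.0175 m = 17.5 mm.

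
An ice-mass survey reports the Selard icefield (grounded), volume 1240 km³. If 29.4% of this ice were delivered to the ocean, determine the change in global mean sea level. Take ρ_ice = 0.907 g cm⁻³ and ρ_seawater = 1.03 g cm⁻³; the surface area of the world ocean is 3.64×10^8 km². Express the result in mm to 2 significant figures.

≈ 0.88 mm

Selard: 0.294 × 1240 km³ × (907/1030) = 321.0 km³ of water.
Spread over 3.64×10^14 m² of ocean, Δh = 3.210×10^11 / 3.64×10^14 = 8.82×10^-4 m = 0.88 mm.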